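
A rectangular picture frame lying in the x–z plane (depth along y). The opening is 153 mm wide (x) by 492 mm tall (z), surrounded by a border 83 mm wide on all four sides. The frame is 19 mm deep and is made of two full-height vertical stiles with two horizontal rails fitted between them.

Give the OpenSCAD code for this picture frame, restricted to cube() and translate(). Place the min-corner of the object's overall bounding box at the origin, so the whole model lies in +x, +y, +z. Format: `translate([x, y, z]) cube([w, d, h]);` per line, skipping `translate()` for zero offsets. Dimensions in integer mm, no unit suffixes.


cube([83, 19, 658]);
translate([236, 0, 0]) cube([83, 19, 658]);
translate([83, 0, 0]) cube([153, 19, 83]);
translate([83, 0, 575]) cube([153, 19, 83]);


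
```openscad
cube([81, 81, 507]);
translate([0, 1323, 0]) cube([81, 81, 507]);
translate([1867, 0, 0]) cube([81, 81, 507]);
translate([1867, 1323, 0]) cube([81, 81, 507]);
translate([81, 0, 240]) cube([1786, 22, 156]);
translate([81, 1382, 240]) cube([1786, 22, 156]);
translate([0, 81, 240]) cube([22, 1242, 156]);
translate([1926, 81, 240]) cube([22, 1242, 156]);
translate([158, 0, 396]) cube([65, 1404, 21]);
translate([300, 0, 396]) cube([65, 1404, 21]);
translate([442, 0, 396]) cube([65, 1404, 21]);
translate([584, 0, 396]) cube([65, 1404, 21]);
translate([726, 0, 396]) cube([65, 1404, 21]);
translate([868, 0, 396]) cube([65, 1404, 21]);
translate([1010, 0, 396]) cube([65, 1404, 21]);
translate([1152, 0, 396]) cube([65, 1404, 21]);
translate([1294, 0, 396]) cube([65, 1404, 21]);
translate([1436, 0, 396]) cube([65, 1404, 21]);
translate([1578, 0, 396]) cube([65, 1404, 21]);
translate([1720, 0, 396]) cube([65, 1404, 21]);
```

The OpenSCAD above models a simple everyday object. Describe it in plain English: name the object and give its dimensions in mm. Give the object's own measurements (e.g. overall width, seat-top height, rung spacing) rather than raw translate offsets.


A bed frame 1948 mm long (x) by 1404 mm wide (y). Four 81×81 mm corner posts, 507 mm tall, at the corners of the footprint. Four rails of 22 mm thickness and 156 mm height run between adjacent posts with their undersides at z = 240 mm, their outer faces flush with the outside of the frame (the two x-running rails run between the posts' inner faces; the two y-running rails run between the posts' inner faces). 12 slats, each 65 mm wide (x) and 21 mm thick, lie across the top of the two x-running rails, running the full 1404 mm width of the frame in y; along x they sit between the end posts with a 77 mm gap after the −x posts and between neighbouring slats, leaving 82 mm before the +x posts.


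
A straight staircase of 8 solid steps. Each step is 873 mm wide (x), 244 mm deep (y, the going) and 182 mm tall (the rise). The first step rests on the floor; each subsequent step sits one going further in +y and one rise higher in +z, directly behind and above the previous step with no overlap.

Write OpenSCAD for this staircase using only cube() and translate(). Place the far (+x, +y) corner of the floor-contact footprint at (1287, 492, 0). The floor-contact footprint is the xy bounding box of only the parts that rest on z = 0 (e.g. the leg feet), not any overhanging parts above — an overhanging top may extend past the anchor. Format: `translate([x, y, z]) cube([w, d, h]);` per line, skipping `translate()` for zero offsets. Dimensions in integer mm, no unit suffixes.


translate([414, 248, 0]) cube([873, 244, 182]);
translate([414, 492, 182]) cube([873, 244, 182]);
translate([414, 736, 364]) cube([873, 244, 182]);
translate([414, 980, 546]) cube([873, 244, 182]);
translate([414, 1224, 728]) cube([873, 244, 182]);
translate([414, 1468, 910]) cube([873, 244, 182]);
translate([414, 1712, 1092]) cube([873, 244, 182]);
translate([414, 1956, 1274]) cube([873, 244, 182]);


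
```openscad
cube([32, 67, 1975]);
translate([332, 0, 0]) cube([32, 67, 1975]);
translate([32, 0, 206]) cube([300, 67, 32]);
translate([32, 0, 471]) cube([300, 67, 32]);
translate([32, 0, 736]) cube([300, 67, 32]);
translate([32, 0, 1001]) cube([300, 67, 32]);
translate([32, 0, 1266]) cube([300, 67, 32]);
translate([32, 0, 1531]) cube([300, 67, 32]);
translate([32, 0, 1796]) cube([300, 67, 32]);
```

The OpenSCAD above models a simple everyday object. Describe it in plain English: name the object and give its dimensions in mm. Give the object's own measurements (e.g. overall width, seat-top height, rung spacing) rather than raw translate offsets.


A straight ladder. Two 32×67 mm vertical rails, 1975 mm tall, stand 364 mm apart (outside-to-outside) with their front faces coplanar on the −y side. 7 rungs, each 67 mm deep and 32 mm tall, span between the inner faces of the rails, front faces flush with the rails. The lowest rung's underside is at z = 206 mm and rungs are spaced 265 mm apart (underside to underside).


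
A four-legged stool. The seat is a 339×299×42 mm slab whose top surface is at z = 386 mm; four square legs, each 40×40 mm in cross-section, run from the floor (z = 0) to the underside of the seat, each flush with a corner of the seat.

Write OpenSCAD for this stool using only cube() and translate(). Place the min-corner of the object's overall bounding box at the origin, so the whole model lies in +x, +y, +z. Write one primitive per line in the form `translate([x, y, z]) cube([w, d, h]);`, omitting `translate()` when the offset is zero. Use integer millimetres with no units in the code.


translate([0, 0, 344]) cube([339, 299, 42]);
cube([40, 40, 344]);
translate([299, 0, 0]) cube([40, 40, 344]);
translate([0, 259, 0]) cube([40, 40, 344]);
translate([299, 259, 0]) cube([40, 40, 344]);


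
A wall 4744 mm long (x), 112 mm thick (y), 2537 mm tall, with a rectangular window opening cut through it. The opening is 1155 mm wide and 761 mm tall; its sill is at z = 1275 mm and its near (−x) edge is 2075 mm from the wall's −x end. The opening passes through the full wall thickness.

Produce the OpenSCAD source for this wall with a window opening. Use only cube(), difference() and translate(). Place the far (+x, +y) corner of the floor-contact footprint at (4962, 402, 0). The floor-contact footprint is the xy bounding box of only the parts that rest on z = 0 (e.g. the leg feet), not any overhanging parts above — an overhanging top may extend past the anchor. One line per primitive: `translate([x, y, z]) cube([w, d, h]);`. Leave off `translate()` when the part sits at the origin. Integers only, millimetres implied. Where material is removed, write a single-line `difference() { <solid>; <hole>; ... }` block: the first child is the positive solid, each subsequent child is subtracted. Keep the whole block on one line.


difference() { translate([218, 290, 0]) cube([4744, 112, 2537]); translate([2293, 290, 1275]) cube([1155, 112, 761]); }


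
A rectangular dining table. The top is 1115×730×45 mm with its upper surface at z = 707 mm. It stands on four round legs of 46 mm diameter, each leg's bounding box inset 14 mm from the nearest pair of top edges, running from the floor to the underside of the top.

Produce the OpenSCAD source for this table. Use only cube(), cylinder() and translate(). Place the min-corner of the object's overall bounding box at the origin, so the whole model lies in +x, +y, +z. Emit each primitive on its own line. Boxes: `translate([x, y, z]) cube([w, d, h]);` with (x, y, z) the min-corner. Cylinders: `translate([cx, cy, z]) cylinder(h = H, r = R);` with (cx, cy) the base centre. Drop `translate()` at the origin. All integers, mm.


translate([0, 0, 662]) cube([1115, 730, 45]);
translate([37, 37, 0]) cylinder(h = 662, r = 23);
translate([1078, 37, 0]) cylinder(h = 662, r = 23);
translate([37, 693, 0]) cylinder(h = 662, r = 23);
translate([1078, 693, 0]) cylinder(h = 662, r = 23);


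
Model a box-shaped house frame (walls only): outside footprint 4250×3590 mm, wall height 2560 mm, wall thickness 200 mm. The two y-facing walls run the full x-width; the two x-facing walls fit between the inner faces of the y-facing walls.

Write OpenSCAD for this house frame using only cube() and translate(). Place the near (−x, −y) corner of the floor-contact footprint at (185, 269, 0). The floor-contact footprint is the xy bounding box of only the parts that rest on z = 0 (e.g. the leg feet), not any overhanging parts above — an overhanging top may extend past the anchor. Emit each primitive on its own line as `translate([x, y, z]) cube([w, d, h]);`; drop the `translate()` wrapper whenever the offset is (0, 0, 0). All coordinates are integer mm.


translate([185, 269, 0]) cube([4250, 200, 2560]);
translate([185, 3659, 0]) cube([4250, 200, 2560]);
translate([185, 469, 0]) cube([200, 3190, 2560]);
translate([4235, 469, 0]) cube([200, 3190, 2560]);


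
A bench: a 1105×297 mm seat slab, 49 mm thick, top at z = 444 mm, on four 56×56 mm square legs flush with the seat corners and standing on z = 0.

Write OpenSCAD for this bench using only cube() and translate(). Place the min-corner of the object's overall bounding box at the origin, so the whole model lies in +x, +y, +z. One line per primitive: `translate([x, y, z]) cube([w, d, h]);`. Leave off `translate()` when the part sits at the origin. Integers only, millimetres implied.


translate([0, 0, 395]) cube([1105, 297, 49]);
cube([56, 56, 395]);
translate([0, 241, 0]) cube([56, 56, 395]);
translate([1049, 0, 0]) cube([56, 56, 395]);
translate([1049, 241, 0]) cube([56, 56, 395]);


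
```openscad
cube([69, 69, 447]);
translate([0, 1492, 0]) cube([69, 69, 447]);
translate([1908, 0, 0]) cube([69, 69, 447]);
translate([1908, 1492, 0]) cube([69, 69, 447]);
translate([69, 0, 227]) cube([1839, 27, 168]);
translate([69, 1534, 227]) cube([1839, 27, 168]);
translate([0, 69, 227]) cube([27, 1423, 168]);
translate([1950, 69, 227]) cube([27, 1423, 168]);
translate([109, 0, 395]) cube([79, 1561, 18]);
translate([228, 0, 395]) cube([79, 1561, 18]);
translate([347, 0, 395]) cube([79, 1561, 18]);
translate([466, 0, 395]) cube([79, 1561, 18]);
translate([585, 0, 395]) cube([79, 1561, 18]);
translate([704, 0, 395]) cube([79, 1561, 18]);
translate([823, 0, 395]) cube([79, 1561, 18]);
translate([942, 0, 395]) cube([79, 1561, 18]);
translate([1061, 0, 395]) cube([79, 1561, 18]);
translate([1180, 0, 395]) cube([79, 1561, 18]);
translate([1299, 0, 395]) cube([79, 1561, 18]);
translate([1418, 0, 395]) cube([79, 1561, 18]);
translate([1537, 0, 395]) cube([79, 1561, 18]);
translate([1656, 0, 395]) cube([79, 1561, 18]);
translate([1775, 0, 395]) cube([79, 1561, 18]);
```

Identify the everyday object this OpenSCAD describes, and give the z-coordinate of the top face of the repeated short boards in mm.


A bed frame. The slat-top height is 413 mm.

Four posts, four rails, and a row of slats — a bed frame. Slats sit on the rails at z = 227 + 168 = 395; with slat thickness 18, the top is 413 mm.


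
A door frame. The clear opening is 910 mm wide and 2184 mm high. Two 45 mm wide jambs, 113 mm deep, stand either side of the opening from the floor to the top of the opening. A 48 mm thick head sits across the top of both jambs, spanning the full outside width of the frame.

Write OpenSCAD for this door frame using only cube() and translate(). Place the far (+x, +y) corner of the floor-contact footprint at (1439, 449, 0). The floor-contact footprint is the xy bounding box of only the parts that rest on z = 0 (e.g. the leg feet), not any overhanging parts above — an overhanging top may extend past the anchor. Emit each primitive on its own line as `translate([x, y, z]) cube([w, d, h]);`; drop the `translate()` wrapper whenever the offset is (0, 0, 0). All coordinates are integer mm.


translate([439, 336, 0]) cube([45, 113, 2184]);
translate([1394, 336, 0]) cube([45, 113, 2184]);
translate([439, 336, 2184]) cube([1000, 113, 48]);


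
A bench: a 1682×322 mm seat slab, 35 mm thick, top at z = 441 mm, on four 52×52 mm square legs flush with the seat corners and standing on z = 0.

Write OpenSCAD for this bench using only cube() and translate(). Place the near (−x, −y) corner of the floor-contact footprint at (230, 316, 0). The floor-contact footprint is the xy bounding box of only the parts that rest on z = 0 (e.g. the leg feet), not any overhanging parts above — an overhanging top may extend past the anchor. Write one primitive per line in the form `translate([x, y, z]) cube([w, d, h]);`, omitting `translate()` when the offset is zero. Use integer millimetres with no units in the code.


translate([230, 316, 406]) cube([1682, 322, 35]);
translate([230, 316, 0]) cube([52, 52, 406]);
translate([230, 586, 0]) cube([52, 52, 406]);
translate([1860, 316, 0]) cube([52, 52, 406]);
translate([1860, 586, 0]) cube([52, 52, 406]);


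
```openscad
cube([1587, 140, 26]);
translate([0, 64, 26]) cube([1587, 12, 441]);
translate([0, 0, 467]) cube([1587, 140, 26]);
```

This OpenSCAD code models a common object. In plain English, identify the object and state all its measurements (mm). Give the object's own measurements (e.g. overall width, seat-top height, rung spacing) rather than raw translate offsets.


An I-beam lying along x, 1587 mm long. Overall section height 493 mm. Two flanges 140 mm wide (y) and 26 mm thick, one on the floor and one at the top; a web 12 mm thick runs between them, centred on the flange width.


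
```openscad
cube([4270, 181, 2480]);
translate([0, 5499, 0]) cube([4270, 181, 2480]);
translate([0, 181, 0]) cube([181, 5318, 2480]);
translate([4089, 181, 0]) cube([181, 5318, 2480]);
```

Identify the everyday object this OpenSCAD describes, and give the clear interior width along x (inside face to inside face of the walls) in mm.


A house (or room) frame. The interior width is 3908 mm.

Four 2480 mm walls enclosing a rectangle with no floor or roof — a room or house frame. Outside width is 4270 mm and wall thickness is 181 mm, so the interior width is 4270 − 2 × 181 = 3908 mm.


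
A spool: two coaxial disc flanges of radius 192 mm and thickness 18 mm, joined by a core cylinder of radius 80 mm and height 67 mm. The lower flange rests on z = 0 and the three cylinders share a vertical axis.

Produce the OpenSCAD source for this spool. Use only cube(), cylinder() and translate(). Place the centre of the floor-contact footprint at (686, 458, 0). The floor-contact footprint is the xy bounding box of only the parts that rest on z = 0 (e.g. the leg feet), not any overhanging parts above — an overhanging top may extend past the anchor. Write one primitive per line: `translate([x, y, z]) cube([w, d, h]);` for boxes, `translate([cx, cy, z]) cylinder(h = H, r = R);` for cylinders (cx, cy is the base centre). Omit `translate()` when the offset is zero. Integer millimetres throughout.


translate([686, 458, 0]) cylinder(h = 18, r = 192);
translate([686, 458, 18]) cylinder(h = 67, r = 80);
translate([686, 458, 85]) cylinder(h = 18, r = 192);


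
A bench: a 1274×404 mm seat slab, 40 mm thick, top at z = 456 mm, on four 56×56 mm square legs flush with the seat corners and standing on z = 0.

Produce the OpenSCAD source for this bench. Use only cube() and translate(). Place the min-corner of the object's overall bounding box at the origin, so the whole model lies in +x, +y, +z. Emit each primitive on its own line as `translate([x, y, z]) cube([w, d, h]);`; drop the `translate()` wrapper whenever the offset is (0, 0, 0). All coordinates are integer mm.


translate([0, 0, 416]) cube([1274, 404, 40]);
cube([56, 56, 416]);
translate([0, 348, 0]) cube([56, 56, 416]);
translate([1218, 0, 0]) cube([56, 56, 416]);
translate([1218, 348, 0]) cube([56, 56, 416]);


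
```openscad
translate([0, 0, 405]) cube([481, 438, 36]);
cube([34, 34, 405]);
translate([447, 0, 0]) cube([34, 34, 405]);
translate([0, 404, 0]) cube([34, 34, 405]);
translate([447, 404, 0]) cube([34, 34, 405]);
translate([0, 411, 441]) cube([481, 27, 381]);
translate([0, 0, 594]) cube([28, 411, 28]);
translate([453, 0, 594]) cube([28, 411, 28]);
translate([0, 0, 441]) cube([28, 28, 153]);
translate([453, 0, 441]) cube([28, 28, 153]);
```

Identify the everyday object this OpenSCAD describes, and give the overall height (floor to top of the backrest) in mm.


A chair. The overall height is 822 mm.

A slab on four corner posts with a tall panel at the back — a chair. The seat slab sits at z = 405 with thickness 36, and the 381 mm backrest starts at the seat top, so the overall height is 405 + 36 + 381 = 822 mm.


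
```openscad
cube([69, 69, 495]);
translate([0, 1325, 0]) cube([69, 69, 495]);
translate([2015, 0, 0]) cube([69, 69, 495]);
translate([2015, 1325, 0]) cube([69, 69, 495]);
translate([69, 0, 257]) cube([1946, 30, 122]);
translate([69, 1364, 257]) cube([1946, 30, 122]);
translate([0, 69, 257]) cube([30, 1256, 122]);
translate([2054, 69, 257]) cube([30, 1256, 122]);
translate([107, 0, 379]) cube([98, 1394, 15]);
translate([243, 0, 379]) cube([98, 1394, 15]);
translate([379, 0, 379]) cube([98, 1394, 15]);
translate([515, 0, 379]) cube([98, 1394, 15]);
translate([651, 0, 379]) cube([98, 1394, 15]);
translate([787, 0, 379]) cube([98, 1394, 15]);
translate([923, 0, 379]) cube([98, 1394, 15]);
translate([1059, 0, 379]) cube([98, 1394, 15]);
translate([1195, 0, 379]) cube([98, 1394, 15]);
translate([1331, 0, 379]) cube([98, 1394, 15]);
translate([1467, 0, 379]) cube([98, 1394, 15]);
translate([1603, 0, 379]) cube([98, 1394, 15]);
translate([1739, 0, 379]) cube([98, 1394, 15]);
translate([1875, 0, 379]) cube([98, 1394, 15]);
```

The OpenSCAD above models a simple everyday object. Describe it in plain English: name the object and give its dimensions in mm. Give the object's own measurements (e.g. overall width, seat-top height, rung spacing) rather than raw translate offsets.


A bed frame 2084 mm long (x) by 1394 mm wide (y). Four 69×69 mm corner posts, 495 mm tall, at the corners of the footprint. Four rails of 30 mm thickness and 122 mm height run between adjacent posts with their undersides at z = 257 mm, their outer faces flush with the outside of the frame (the two x-running rails run between the posts' inner faces; the two y-running rails run between the posts' inner faces). 14 slats, each 98 mm wide (x) and 15 mm thick, lie across the top of the two x-running rails, running the full 1394 mm width of the frame in y; along x they sit between the end posts with a 38 mm gap after the −x posts and between neighbouring slats, leaving 42 mm before the +x posts.


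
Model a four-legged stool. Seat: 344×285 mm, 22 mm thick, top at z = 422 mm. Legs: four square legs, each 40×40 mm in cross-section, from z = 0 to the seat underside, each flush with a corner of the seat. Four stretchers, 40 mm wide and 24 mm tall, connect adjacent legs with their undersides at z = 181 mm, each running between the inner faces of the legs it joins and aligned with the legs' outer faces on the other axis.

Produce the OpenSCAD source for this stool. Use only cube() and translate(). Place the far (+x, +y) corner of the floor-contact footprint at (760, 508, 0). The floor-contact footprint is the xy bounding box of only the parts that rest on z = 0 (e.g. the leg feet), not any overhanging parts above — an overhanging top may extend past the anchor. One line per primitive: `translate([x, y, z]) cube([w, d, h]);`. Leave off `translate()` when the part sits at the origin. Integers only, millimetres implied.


translate([416, 223, 400]) cube([344, 285, 22]);
translate([416, 223, 0]) cube([40, 40, 400]);
translate([720, 223, 0]) cube([40, 40, 400]);
translate([416, 468, 0]) cube([40, 40, 400]);
translate([720, 468, 0]) cube([40, 40, 400]);
translate([456, 223, 181]) cube([264, 40, 24]);
translate([456, 468, 181]) cube([264, 40, 24]);
translate([416, 263, 181]) cube([40, 205, 24]);
translate([720, 263, 181]) cube([40, 205, 24]);


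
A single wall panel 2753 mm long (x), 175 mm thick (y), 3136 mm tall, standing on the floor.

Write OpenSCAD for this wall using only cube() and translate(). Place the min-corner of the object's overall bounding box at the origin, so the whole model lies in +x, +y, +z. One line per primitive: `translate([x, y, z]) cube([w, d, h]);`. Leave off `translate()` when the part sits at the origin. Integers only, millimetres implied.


cube([2753, 175, 3136]);


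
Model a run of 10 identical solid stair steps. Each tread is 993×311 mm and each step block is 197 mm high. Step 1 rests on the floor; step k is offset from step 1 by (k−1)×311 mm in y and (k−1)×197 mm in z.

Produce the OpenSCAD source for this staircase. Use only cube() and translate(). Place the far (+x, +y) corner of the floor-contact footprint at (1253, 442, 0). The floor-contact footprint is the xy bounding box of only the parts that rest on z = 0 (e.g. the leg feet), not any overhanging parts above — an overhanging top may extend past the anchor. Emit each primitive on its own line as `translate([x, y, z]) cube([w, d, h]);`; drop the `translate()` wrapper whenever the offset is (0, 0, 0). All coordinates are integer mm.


translate([260, 131, 0]) cube([993, 311, 197]);
translate([260, 442, 197]) cube([993, 311, 197]);
translate([260, 753, 394]) cube([993, 311, 197]);
translate([260, 1064, 591]) cube([993, 311, 197]);
translate([260, 1375, 788]) cube([993, 311, 197]);
translate([260, 1686, 985]) cube([993, 311, 197]);
translate([260, 1997, 1182]) cube([993, 311, 197]);
translate([260, 2308, 1379]) cube([993, 311, 197]);
translate([260, 2619, 1576]) cube([993, 311, 197]);
translate([260, 2930, 1773]) cube([993, 311, 197]);


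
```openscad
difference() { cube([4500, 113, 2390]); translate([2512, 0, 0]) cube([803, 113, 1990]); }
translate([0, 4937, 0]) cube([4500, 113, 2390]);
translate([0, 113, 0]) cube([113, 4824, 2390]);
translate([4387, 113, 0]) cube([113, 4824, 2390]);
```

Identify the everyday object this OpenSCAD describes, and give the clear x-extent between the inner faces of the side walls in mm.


A single room. The interior width is 4274 mm.

Four walls enclosing a rectangle with a door in the front wall — a room. Outside width 4500 minus two 113 mm walls gives 4274 mm.


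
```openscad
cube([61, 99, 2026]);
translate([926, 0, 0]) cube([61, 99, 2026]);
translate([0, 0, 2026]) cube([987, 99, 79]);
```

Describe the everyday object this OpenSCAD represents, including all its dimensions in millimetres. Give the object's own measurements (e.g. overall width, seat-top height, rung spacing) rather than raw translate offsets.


A door frame. The clear opening is 865 mm wide and 2026 mm high. Two 61 mm wide jambs, 99 mm deep, stand either side of the opening from the floor to the top of the opening. A 79 mm thick head sits across the top of both jambs, spanning the full outside width of the frame.


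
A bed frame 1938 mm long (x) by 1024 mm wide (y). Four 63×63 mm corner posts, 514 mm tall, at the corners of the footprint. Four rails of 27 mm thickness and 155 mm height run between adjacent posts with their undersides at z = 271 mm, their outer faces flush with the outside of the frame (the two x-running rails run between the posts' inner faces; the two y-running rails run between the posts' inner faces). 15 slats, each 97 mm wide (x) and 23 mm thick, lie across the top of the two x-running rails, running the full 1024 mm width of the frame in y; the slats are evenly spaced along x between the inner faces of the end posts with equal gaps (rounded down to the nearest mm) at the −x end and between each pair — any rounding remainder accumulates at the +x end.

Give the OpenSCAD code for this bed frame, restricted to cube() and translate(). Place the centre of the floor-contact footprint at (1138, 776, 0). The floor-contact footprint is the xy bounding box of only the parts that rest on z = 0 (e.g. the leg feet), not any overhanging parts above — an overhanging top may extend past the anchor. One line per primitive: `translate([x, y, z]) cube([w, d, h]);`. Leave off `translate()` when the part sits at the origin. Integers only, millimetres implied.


// slat z = rail_z + rail_h = 271 + 155 = 426
// slat gap = ⌊(1812 − 15·97) / 16⌋ = 22
translate([169, 264, 0]) cube([63, 63, 514]);
translate([169, 1225, 0]) cube([63, 63, 514]);
translate([2044, 264, 0]) cube([63, 63, 514]);
translate([2044, 1225, 0]) cube([63, 63, 514]);
translate([232, 264, 271]) cube([1812, 27, 155]);
translate([232, 1261, 271]) cube([1812, 27, 155]);
translate([169, 327, 271]) cube([27, 898, 155]);
translate([2080, 327, 271]) cube([27, 898, 155]);
translate([254, 264, 426]) cube([97, 1024, 23]);
translate([373, 264, 426]) cube([97, 1024, 23]);
translate([492, 264, 426]) cube([97, 1024, 23]);
translate([611, 264, 426]) cube([97, 1024, 23]);
translate([730, 264, 426]) cube([97, 1024, 23]);
translate([849, 264, 426]) cube([97, 1024, 23]);
translate([968, 264, 426]) cube([97, 1024, 23]);
translate([1087, 264, 426]) cube([97, 1024, 23]);
translate([1206, 264, 426]) cube([97, 1024, 23]);
translate([1325, 264, 426]) cube([97, 1024, 23]);
translate([1444, 264, 426]) cube([97, 1024, 23]);
translate([1563, 264, 426]) cube([97, 1024, 23]);
translate([1682, 264, 426]) cube([97, 1024, 23]);
translate([1801, 264, 426]) cube([97, 1024, 23]);
translate([1920, 264, 426]) cube([97, 1024, 23]);


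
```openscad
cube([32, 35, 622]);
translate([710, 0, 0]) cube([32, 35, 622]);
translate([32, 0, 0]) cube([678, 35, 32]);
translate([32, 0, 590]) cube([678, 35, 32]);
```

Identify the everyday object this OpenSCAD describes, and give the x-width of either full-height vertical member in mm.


A picture frame. The border width is 32 mm.

Four thin pieces enclosing a rectangular opening — a picture frame. The two full-height stiles are 622 mm tall; the top rail sits at z = 590 and is 32 mm tall, so the border above the opening is 622 − 590 = 32 mm, matching the stile x-width.


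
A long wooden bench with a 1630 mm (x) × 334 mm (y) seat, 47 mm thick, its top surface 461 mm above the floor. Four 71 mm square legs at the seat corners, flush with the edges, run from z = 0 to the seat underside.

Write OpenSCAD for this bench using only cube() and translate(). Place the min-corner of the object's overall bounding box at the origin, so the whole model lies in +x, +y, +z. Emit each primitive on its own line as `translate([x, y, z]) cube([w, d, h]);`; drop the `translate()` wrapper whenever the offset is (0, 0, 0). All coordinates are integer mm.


// leg_h = 461 − 47 = 414
translate([0, 0, 414]) cube([1630, 334, 47]);
cube([71, 71, 414]);
translate([0, 263, 0]) cube([71, 71, 414]);
translate([1559, 0, 0]) cube([71, 71, 414]);
translate([1559, 263, 0]) cube([71, 71, 414]);


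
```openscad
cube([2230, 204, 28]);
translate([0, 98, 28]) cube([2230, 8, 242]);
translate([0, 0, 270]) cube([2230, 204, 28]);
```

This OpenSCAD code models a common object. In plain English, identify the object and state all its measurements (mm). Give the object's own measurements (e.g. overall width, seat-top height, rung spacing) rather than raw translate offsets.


An I-beam lying along x, 2230 mm long. Overall section height 298 mm. Two flanges 204 mm wide (y) and 28 mm thick, one on the floor and one at the top; a web 8 mm thick runs between them, centred on the flange width.


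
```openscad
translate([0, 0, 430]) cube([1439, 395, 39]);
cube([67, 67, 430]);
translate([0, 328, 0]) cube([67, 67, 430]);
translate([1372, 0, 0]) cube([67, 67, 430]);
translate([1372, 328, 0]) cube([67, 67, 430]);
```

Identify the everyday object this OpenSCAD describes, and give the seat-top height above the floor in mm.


A bench. The seat-top height is 469 mm.

A long slab on four corner posts — a bench. The slab sits at z = 430 with thickness 39, so the top is 430 + 39 = 469 mm.


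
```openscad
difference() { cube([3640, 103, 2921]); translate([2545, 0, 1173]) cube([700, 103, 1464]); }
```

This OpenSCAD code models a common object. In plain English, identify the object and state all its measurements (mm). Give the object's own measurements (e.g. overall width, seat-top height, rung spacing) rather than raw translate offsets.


A wall 3640 mm long (x), 103 mm thick (y), 2921 mm tall, with a rectangular window opening cut through it. The opening is 700 mm wide and 1464 mm tall; its sill is at z = 1173 mm and its near (−x) edge is 2545 mm from the wall's −x end. The opening passes through the full wall thickness.


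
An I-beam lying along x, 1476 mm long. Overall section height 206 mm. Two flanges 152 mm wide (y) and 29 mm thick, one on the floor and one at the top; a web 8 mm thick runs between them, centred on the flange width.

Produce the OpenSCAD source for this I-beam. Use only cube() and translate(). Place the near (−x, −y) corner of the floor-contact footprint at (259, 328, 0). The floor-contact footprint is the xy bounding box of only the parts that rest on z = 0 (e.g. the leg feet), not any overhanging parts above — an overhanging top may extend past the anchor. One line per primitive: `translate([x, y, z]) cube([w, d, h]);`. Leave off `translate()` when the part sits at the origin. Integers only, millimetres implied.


translate([259, 328, 0]) cube([1476, 152, 29]);
translate([259, 400, 29]) cube([1476, 8, 148]);
translate([259, 328, 177]) cube([1476, 152, 29]);


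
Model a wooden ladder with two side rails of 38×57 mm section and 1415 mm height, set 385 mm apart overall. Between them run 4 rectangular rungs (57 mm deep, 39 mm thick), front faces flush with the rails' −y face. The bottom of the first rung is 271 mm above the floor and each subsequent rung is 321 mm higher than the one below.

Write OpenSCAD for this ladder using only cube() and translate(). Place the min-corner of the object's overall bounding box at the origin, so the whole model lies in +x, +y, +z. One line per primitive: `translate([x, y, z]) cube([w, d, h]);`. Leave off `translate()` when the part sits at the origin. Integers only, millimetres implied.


cube([38, 57, 1415]);
translate([347, 0, 0]) cube([38, 57, 1415]);
translate([38, 0, 271]) cube([309, 57, 39]);
translate([38, 0, 592]) cube([309, 57, 39]);
translate([38, 0, 913]) cube([309, 57, 39]);
translate([38, 0, 1234]) cube([309, 57, 39]);


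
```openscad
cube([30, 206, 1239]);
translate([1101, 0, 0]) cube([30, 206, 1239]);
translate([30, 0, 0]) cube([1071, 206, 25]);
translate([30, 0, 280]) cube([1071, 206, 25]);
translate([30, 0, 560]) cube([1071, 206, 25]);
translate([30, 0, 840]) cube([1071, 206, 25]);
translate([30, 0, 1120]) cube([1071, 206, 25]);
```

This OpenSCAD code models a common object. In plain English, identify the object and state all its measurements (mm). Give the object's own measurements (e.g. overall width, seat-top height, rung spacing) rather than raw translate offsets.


An open bookshelf. Two side panels, each 30 mm thick, 206 mm deep and 1239 mm tall, stand 1131 mm apart (outside-to-outside). Between them sit 5 shelves, each 25 mm thick and 206 mm deep, spanning the full gap between the sides. The bottom shelf rests on the floor (its underside at z = 0) and the clear gap between one shelf's top and the next shelf's underside is 255 mm.


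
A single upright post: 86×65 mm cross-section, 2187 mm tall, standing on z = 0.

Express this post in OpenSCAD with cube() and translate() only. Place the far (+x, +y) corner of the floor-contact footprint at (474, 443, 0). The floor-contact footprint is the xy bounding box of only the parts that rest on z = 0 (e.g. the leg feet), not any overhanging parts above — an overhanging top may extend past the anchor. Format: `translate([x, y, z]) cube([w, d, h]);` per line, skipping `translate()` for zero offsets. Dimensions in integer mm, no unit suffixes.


translate([388, 378, 0]) cube([86, 65, 2187]);


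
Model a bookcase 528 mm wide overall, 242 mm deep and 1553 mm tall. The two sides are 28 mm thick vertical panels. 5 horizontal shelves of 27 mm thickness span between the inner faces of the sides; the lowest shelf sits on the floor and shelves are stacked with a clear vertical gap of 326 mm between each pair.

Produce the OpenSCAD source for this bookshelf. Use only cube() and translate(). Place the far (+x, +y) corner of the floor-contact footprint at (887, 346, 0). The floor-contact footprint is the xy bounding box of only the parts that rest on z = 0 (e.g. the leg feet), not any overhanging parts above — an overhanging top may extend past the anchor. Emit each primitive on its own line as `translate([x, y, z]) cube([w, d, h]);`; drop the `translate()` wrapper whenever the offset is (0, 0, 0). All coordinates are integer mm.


translate([359, 104, 0]) cube([28, 242, 1553]);
translate([859, 104, 0]) cube([28, 242, 1553]);
translate([387, 104, 0]) cube([472, 242, 27]);
translate([387, 104, 353]) cube([472, 242, 27]);
translate([387, 104, 706]) cube([472, 242, 27]);
translate([387, 104, 1059]) cube([472, 242, 27]);
translate([387, 104, 1412]) cube([472, 242, 27]);


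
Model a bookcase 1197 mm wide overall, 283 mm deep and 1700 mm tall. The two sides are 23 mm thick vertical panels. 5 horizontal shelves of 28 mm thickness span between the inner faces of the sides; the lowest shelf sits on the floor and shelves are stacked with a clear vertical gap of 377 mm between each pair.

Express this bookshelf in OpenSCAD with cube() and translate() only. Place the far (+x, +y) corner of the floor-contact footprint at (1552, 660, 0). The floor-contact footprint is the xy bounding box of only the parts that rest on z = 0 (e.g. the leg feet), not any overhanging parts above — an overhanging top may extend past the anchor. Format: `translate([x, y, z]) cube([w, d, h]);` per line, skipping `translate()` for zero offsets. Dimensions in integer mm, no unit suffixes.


translate([355, 377, 0]) cube([23, 283, 1700]);
translate([1529, 377, 0]) cube([23, 283, 1700]);
translate([378, 377, 0]) cube([1151, 283, 28]);
translate([378, 377, 405]) cube([1151, 283, 28]);
translate([378, 377, 810]) cube([1151, 283, 28]);
translate([378, 377, 1215]) cube([1151, 283, 28]);
translate([378, 377, 1620]) cube([1151, 283, 28]);


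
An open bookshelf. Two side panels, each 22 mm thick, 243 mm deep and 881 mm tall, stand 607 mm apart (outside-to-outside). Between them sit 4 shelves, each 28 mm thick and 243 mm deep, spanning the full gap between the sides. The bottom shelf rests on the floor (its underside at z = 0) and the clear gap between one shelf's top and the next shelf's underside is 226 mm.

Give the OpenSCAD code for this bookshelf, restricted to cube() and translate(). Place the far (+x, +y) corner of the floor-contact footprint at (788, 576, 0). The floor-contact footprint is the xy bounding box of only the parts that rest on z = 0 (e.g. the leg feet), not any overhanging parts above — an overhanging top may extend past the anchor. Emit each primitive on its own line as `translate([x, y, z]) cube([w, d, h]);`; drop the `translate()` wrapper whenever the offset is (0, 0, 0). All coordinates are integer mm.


translate([181, 333, 0]) cube([22, 243, 881]);
translate([766, 333, 0]) cube([22, 243, 881]);
translate([203, 333, 0]) cube([563, 243, 28]);
translate([203, 333, 254]) cube([563, 243, 28]);
translate([203, 333, 508]) cube([563, 243, 28]);
translate([203, 333, 762]) cube([563, 243, 28]);


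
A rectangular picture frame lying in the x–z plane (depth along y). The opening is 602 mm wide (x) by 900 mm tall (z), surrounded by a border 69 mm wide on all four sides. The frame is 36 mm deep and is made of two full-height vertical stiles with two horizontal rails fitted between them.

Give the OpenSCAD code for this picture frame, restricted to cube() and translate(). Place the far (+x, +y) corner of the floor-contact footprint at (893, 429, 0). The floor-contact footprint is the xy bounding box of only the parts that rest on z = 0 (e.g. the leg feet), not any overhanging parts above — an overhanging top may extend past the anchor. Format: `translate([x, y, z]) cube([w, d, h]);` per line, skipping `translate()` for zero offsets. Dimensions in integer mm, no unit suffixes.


translate([153, 393, 0]) cube([69, 36, 1038]);
translate([824, 393, 0]) cube([69, 36, 1038]);
translate([222, 393, 0]) cube([602, 36, 69]);
translate([222, 393, 969]) cube([602, 36, 69]);


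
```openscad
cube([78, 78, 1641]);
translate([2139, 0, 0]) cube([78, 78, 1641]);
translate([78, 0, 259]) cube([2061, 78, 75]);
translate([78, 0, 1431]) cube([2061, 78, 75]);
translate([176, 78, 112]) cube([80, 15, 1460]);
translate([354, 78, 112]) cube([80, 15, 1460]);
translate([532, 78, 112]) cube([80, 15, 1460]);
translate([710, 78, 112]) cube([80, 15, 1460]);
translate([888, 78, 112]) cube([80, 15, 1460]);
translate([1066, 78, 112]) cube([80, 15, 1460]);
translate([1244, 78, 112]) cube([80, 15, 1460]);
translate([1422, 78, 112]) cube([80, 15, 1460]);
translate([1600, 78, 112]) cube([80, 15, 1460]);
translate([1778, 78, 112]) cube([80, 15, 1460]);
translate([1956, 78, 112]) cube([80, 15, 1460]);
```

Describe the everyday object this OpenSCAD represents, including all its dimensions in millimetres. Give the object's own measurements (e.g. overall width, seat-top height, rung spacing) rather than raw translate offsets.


A fence section. Two 78×78 mm posts, 1641 mm tall, stand on the floor with a clear span of 2061 mm between their inner faces. Two horizontal rails of 78×75 mm section span the gap between the posts with their undersides at z = 259 mm and z = 1431 mm, flush with the posts' −y face. 11 pickets, each 80 mm wide, 15 mm thick and 1460 mm tall, are fixed to the +y face of the rails with their bottoms at z = 112 mm, spaced across the span with a 98 mm gap after the −x post and between neighbouring pickets, with 103 mm left before the +x post.


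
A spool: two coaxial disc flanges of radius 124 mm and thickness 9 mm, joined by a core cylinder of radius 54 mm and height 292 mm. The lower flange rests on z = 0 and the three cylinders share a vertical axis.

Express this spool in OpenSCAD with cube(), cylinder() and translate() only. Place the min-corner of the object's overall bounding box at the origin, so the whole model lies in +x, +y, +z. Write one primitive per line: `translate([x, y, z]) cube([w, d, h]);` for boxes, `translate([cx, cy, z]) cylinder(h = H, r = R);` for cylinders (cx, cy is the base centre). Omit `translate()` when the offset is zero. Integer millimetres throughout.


translate([124, 124, 0]) cylinder(h = 9, r = 124);
translate([124, 124, 9]) cylinder(h = 292, r = 54);
translate([124, 124, 301]) cylinder(h = 9, r = 124);


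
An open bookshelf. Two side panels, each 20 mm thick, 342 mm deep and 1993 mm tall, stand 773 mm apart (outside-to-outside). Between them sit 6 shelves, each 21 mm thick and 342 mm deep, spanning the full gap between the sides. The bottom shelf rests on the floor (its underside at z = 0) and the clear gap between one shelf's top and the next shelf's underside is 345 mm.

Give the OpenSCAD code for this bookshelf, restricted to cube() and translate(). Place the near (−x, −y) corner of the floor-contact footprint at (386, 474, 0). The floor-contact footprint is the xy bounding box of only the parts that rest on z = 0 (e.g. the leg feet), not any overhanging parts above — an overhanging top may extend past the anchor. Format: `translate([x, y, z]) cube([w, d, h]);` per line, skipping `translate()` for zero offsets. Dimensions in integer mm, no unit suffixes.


translate([386, 474, 0]) cube([20, 342, 1993]);
translate([1139, 474, 0]) cube([20, 342, 1993]);
translate([406, 474, 0]) cube([733, 342, 21]);
translate([406, 474, 366]) cube([733, 342, 21]);
translate([406, 474, 732]) cube([733, 342, 21]);
translate([406, 474, 1098]) cube([733, 342, 21]);
translate([406, 474, 1464]) cube([733, 342, 21]);
translate([406, 474, 1830]) cube([733, 342, 21]);


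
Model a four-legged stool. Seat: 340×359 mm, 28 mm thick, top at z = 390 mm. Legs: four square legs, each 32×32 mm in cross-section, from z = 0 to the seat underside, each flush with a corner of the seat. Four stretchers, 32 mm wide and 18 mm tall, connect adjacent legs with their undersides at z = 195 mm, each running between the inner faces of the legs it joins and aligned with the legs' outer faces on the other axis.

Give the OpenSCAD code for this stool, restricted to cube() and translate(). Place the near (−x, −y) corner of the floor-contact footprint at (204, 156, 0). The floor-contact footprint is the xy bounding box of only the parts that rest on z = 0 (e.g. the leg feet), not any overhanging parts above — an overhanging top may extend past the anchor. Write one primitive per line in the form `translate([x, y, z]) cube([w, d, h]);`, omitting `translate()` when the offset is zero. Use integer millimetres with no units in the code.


translate([204, 156, 362]) cube([340, 359, 28]);
translate([204, 156, 0]) cube([32, 32, 362]);
translate([512, 156, 0]) cube([32, 32, 362]);
translate([204, 483, 0]) cube([32, 32, 362]);
translate([512, 483, 0]) cube([32, 32, 362]);
translate([236, 156, 195]) cube([276, 32, 18]);
translate([236, 483, 195]) cube([276, 32, 18]);
translate([204, 188, 195]) cube([32, 295, 18]);
translate([512, 188, 195]) cube([32, 295, 18]);
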